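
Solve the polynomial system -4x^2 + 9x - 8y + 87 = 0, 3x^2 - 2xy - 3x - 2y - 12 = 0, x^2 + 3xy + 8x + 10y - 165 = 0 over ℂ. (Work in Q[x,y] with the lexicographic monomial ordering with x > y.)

{(5, 4)}

Compute a lex Gröbner basis by Buchberger's algorithm.
f_1 = -4x^2 + 9x - 8y + 87, LT = x^2.
f_2 = 3x^2 - 2xy - 3x - 2y - 12, LT = x^2.
f_3 = x^2 + 3xy + 8x + 10y - 165, LT = x^2.

S(f_1,f_2): lcm = x^2. S = 2/3xy - 5/4x + 8/3y - 71/4.
  leading term xy: no divisor's leading term divides it; move 2/3xy to the remainder.
  leading term x: no divisor's leading term divides it; move -5/4x to the remainder.
  leading term y: no divisor's leading term divides it; move 8/3y to the remainder.
  leading term 1: no divisor's leading term divides it; move -71/4 to the remainder.
  remainder 2/3xy - 5/4x + 8/3y - 71/4 ≠ 0; add h_4 = 2/3xy - 5/4x + 8/3y - 71/4 to the basis.

S(f_1,f_3): lcm = x^2. S = -3xy - 41/4x - 8y + 573/4.
  leading term xy: subtract (-9/2)·h_4 from -3xy - 41/4x - 8y + 573/4 → -127/8x + 4y + 507/8
  leading term x: no divisor's leading term divides it; move -127/8x to the remainder.
  leading term y: no divisor's leading term divides it; move 4y to the remainder.
  leading term 1: no divisor's leading term divides it; move 507/8 to the remainder.
  remainder -127/8x + 4y + 507/8 ≠ 0; add h_5 = -127/8x + 4y + 507/8 to the basis.

S(f_2,f_3): lcm = x^2. S = -11/3xy - 9x - 32/3y + 161.
  leading term xy: subtract (-11/2)·h_4 from -11/3xy - 9x - 32/3y + 161 → -127/8x + 4y + 507/8
  leading term x: subtract (1)·h_5 from -127/8x + 4y + 507/8 → 0
  remainder 0.

S(f_1,h_4): lcm = x^2y. S = 15/8x^2 - 25/4xy + 213/8x + 2y^2 - 87/4y.
  leading term x^2: subtract (-15/32)·f_1 from 15/8x^2 - 25/4xy + 213/8x + 2y^2 - 87/4y → -25/4xy + 987/32x + 2y^2 - 51/2y + 1305/32
  leading term xy: subtract (-75/8)·h_4 from -25/4xy + 987/32x + 2y^2 - 51/2y + 1305/32 → 153/8x + 2y^2 - 1/2y - 1005/8
  leading term x: subtract (-153/127)·h_5 from 153/8x + 2y^2 - 1/2y - 1005/8 → 2y^2 + 1097/254y - 6258/127
  leading term y^2: no divisor's leading term divides it; move 2y^2 to the remainder.
  leading term y: no divisor's leading term divides it; move 1097/254y to the remainder.
  leading term 1: no divisor's leading term divides it; move -6258/127 to the remainder.
  remainder 2y^2 + 1097/254y - 6258/127 ≠ 0; add h_6 = 2y^2 + 1097/254y - 6258/127 to the basis.

S(f_2,h_4): lcm = x^2y. S = 15/8x^2 - 2/3xy^2 - 5xy + 213/8x - 2/3y^2 - 4y.
  leading term x^2: subtract (-15/32)·f_1 from 15/8x^2 - 2/3xy^2 - 5xy + 213/8x - 2/3y^2 - 4y → -2/3xy^2 - 5xy + 987/32x - 2/3y^2 - 31/4y + 1305/32
  leading term xy^2: subtract (-y)·h_4 from -2/3xy^2 - 5xy + 987/32x - 2/3y^2 - 31/4y + 1305/32 → -25/4xy + 987/32x + 2y^2 - 51/2y + 1305/32
  leading term xy: subtract (-75/8)·h_4 from -25/4xy + 987/32x + 2y^2 - 51/2y + 1305/32 → 153/8x + 2y^2 - 1/2y - 1005/8
  leading term x: subtract (-153/127)·h_5 from 153/8x + 2y^2 - 1/2y - 1005/8 → 2y^2 + 1097/254y - 6258/127
  leading term y^2: subtract (1)·h_6 from 2y^2 + 1097/254y - 6258/127 → 0
  remainder 0.

S(f_3,h_4): lcm = x^2y. S = 15/8x^2 + 3xy^2 + 4xy + 213/8x + 10y^2 - 165y.
  leading term x^2: subtract (-15/32)·f_1 from 15/8x^2 + 3xy^2 + 4xy + 213/8x + 10y^2 - 165y → 3xy^2 + 4xy + 987/32x + 10y^2 - 675/4y + 1305/32
  leading term xy^2: subtract (9/2y)·h_4 from 3xy^2 + 4xy + 987/32x + 10y^2 - 675/4y + 1305/32 → 77/8xy + 987/32x - 2y^2 - 711/8y + 1305/32
  leading term xy: subtract (231/16)·h_4 from 77/8xy + 987/32x - 2y^2 - 711/8y + 1305/32 → 3129/64x - 2y^2 - 1019/8y + 19011/64
  leading term x: subtract (-3129/1016)·h_5 from 3129/64x - 2y^2 - 1019/8y + 19011/64 → -2y^2 - 116897/1016y + 125025/254
  leading term y^2: subtract (-1)·h_6 from -2y^2 - 116897/1016y + 125025/254 → -112509/1016y + 112509/254
  leading term y: no divisor's leading term divides it; move -112509/1016y to the remainder.
  leading term 1: no divisor's leading term divides it; move 112509/254 to the remainder.
  remainder -112509/1016y + 112509/254 ≠ 0; add h_7 = -112509/1016y + 112509/254 to the basis.

S(f_1,h_5): lcm = x^2. S = 32/127xy + 885/508x + 2y - 87/4.
  leading term xy: subtract (48/127)·h_4 from 32/127xy + 885/508x + 2y - 87/4 → 1125/508x + 126/127y - 7641/508
  leading term x: subtract (-2250/16129)·h_5 from 1125/508x + 126/127y - 7641/508 → 25002/16129y - 100008/16129
  leading term y: subtract (-16/1143)·h_7 from 25002/16129y - 100008/16129 → 0
  remainder 0.

S(f_2,h_5): lcm = x^2. S = -158/381xy + 380/127x - 2/3y - 4.
  leading term xy: subtract (-79/127)·h_4 from -158/381xy + 380/127x - 2/3y - 4 → 1125/508x + 126/127y - 7641/508
  leading term x: subtract (-2250/16129)·h_5 from 1125/508x + 126/127y - 7641/508 → 25002/16129y - 100008/16129
  leading term y: subtract (-16/1143)·h_7 from 25002/16129y - 100008/16129 → 0
  remainder 0.

S(f_3,h_5): lcm = x^2. S = 413/127xy + 1523/127x + 10y - 165.
  leading term xy: subtract (1239/254)·h_4 from 413/127xy + 1523/127x + 10y - 165 → 18379/1016x - 382/127y - 79671/1016
  leading term x: subtract (-18379/16129)·h_5 from 18379/1016x - 382/127y - 79671/1016 → 25002/16129y - 100008/16129
  leading term y: subtract (-16/1143)·h_7 from 25002/16129y - 100008/16129 → 0
  remainder 0.

S(h_4,h_5): lcm = xy. S = -15/8x + 32/127y^2 + 1015/127y - 213/8.
  leading term x: subtract (15/127)·h_5 from -15/8x + 32/127y^2 + 1015/127y - 213/8 → 32/127y^2 + 955/127y - 4332/127
  leading term y^2: subtract (16/127)·h_6 from 32/127y^2 + 955/127y - 4332/127 → 112509/16129y - 450036/16129
  leading term y: subtract (-8/127)·h_7 from 112509/16129y - 450036/16129 → 0
  remainder 0.

S(f_1,h_6): leading monomials are coprime, so the S-polynomial reduces to 0 (Buchberger's first criterion).
S(f_2,h_6): leading monomials are coprime, so the S-polynomial reduces to 0 (Buchberger's first criterion).
S(f_3,h_6): leading monomials are coprime, so the S-polynomial reduces to 0 (Buchberger's first criterion).
S(h_4,h_6): lcm = xy^2. S = -4099/1016xy + 3129/127x + 4y^2 - 213/8y.
  leading term xy: subtract (-12297/2032)·h_4 from -4099/1016xy + 3129/127x + 4y^2 - 213/8y → 138771/8128x + 4y^2 - 10655/1016y - 873087/8128
  leading term x: subtract (-138771/129032)·h_5 from 138771/8128x + 4y^2 - 10655/1016y - 873087/8128 → 4y^2 - 798101/129032y - 1266411/32258
  leading term y^2: subtract (2)·h_6 from 4y^2 - 798101/129032y - 1266411/32258 → -1912653/129032y + 1912653/32258
  leading term y: subtract (17/127)·h_7 from -1912653/129032y + 1912653/32258 → 0
  remainder 0.

S(h_5,h_6): leading monomials are coprime, so the S-polynomial reduces to 0 (Buchberger's first criterion).
S(f_1,h_7): leading monomials are coprime, so the S-polynomial reduces to 0 (Buchberger's first criterion).
S(f_2,h_7): leading monomials are coprime, so the S-polynomial reduces to 0 (Buchberger's first criterion).
S(f_3,h_7): leading monomials are coprime, so the S-polynomial reduces to 0 (Buchberger's first criterion).
S(h_4,h_7): lcm = xy. S = 17/8x + 4y - 213/8.
  leading term x: subtract (-17/127)·h_5 from 17/8x + 4y - 213/8 → 576/127y - 2304/127
  leading term y: subtract (-512/12501)·h_7 from 576/127y - 2304/127 → 0
  remainder 0.

S(h_5,h_7): leading monomials are coprime, so the S-polynomial reduces to 0 (Buchberger's first criterion).
S(h_6,h_7): lcm = y^2. S = 3129/508y - 3129/127.
  leading term y: subtract (-2086/37503)·h_7 from 3129/508y - 3129/127 → 0
  remainder 0.

Every S-polynomial of the final basis reduces to 0, so we have a Gröbner basis.
Inter-reduce: drop elements whose leading term is divisible by another's, tail-reduce, and make monic.
Reduced Gröbner basis: {x - 5, y - 4}.

The lex basis is triangular: the last element involves only y. Solving y - 4 = 0 gives y ∈ {4}; substituting each value into the earlier elements determines the remaining variables.
  y = 4: the earlier basis element becomes x - 5 = 0, giving x = 5 — point (5, 4).
Check: every point annihilates each of the original generators.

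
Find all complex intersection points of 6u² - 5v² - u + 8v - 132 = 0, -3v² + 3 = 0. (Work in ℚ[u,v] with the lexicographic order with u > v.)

Compute a lex Gröbner basis by Buchberger's algorithm.
f_1 = 6u² - u - 5v² + 8v - 132, LT = u².
f_2 = -3v² + 3, LT = v².

S(f_1,f_2): leading monomials are coprime, so the S-polynomial reduces to 0 (Buchberger's first criterion).
Every S-polynomial of the final basis reduces to 0, so we have a Gröbner basis.
Inter-reduce: drop elements whose leading term is divisible by another's, tail-reduce, and make monic.
Reduced Gröbner basis: {u² - ⅙u + 4/3v - 137/6, v² - 1}.

Since the basis is lex-ordered, v² - 1 is univariate in v. Its roots are {-1, 1}. Back-substituting each root into the other basis elements fixes the other coordinates.
  v = -1: the earlier basis element becomes u² - ⅙u - 145/6 = 0, giving u = -29/6, 5 — points (-29/6, -1), (5, -1).
  v = 1: the earlier basis element becomes u² - ⅙u - 43/2 = 0, giving u = 1/12 - sqrt(3097)/12, 1/12 + sqrt(3097)/12 — points (1/12 - sqrt(3097)/12, 1), (1/12 + sqrt(3097)/12, 1).
Each listed point satisfies every original equation (direct substitution).

{(-29/6, -1), (5, -1), (1/12 - sqrt(3097)/12, 1), (1/12 + sqrt(3097)/12, 1)}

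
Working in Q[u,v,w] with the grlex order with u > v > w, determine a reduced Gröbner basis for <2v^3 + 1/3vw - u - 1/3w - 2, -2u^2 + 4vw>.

f_1 = 2v^3 + 1/3vw - u - 1/3w - 2, LT = v^3.
f_2 = -2u^2 + 4vw, LT = u^2.

The S-polynomials (S(f_1,f_2)) all reduce to 0 modulo the current basis, so we have a Gröbner basis.

G = {v^3 + 1/6vw - 1/2u - 1/6w - 1, u^2 - 2vw}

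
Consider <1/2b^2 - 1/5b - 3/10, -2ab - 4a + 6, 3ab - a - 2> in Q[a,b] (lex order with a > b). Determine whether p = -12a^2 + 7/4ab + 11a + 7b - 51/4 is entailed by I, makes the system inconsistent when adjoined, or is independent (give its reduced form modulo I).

Adjoining -12a^2 + 7/4ab + 11a + 7b - 51/4 makes the ideal the whole ring: the system is inconsistent.

First compute the reduced Gröbner basis of I by Buchberger's algorithm.
f_1 = 1/2b^2 - 1/5b - 3/10, LT = b^2.
f_2 = -2ab - 4a + 6, LT = ab.
f_3 = 3ab - a - 2, LT = ab.

S(f_1,f_2): lcm = ab^2. S = -12/5ab - 3/5a + 3b.
  leading term ab: subtract (6/5)·f_2 from -12/5ab - 3/5a + 3b → 21/5a + 3b - 36/5
  leading term a: no divisor's leading term divides it; move 21/5a to the remainder.
  leading term b: no divisor's leading term divides it; move 3b to the remainder.
  leading term 1: no divisor's leading term divides it; move -36/5 to the remainder.
  remainder 21/5a + 3b - 36/5 ≠ 0; add h_4 = 21/5a + 3b - 36/5 to the basis.

S(f_1,f_3): lcm = ab^2. S = -1/15ab - 3/5a + 2/3b.
  leading term ab: subtract (1/30)·f_2 from -1/15ab - 3/5a + 2/3b → -7/15a + 2/3b - 1/5
  leading term a: subtract (-1/9)·h_4 from -7/15a + 2/3b - 1/5 → b - 1
  leading term b: no divisor's leading term divides it; move b to the remainder.
  leading term 1: no divisor's leading term divides it; move -1 to the remainder.
  remainder b - 1 ≠ 0; add h_5 = b - 1 to the basis.

S(f_2,f_3): lcm = ab. S = 7/3a - 7/3.
  leading term a: subtract (5/9)·h_4 from 7/3a - 7/3 → -5/3b + 5/3
  leading term b: subtract (-5/3)·h_5 from -5/3b + 5/3 → 0
  remainder 0.

S(f_1,h_4): leading monomials are coprime, so the S-polynomial reduces to 0 (Buchberger's first criterion).
S(f_2,h_4): lcm = ab. S = 2a - 5/7b^2 + 12/7b - 3.
  leading term a: subtract (10/21)·h_4 from 2a - 5/7b^2 + 12/7b - 3 → -5/7b^2 + 2/7b + 3/7
  leading term b^2: subtract (-10/7)·f_1 from -5/7b^2 + 2/7b + 3/7 → 0
  remainder 0.

S(f_3,h_4): lcm = ab. S = -1/3a - 5/7b^2 + 12/7b - 2/3.
  leading term a: subtract (-5/63)·h_4 from -1/3a - 5/7b^2 + 12/7b - 2/3 → -5/7b^2 + 41/21b - 26/21
  leading term b^2: subtract (-10/7)·f_1 from -5/7b^2 + 41/21b - 26/21 → 5/3b - 5/3
  leading term b: subtract (5/3)·h_5 from 5/3b - 5/3 → 0
  remainder 0.

S(f_1,h_5): lcm = b^2. S = 3/5b - 3/5.
  leading term b: subtract (3/5)·h_5 from 3/5b - 3/5 → 0
  remainder 0.

S(f_2,h_5): lcm = ab. S = 3a - 3.
  leading term a: subtract (5/7)·h_4 from 3a - 3 → -15/7b + 15/7
  leading term b: subtract (-15/7)·h_5 from -15/7b + 15/7 → 0
  remainder 0.

S(f_3,h_5): lcm = ab. S = 2/3a - 2/3.
  leading term a: subtract (10/63)·h_4 from 2/3a - 2/3 → -10/21b + 10/21
  leading term b: subtract (-10/21)·h_5 from -10/21b + 10/21 → 0
  remainder 0.

S(h_4,h_5): leading monomials are coprime, so the S-polynomial reduces to 0 (Buchberger's first criterion).
Every S-polynomial of the final basis reduces to 0, so we have a Gröbner basis.
Inter-reduce: drop elements whose leading term is divisible by another's, tail-reduce, and make monic.
Reduced Gröbner basis: {a - 1, b - 1}.
Label its elements g_1 = a - 1, g_2 = b - 1.

Reduce p = -12a^2 + 7/4ab + 11a + 7b - 51/4 modulo G:
  leading term a^2: subtract (-12a)·g_1 from -12a^2 + 7/4ab + 11a + 7b - 51/4 → 7/4ab - a + 7b - 51/4
  leading term ab: subtract (7/4b)·g_1 from 7/4ab - a + 7b - 51/4 → -a + 35/4b - 51/4
  leading term a: subtract (-1)·g_1 from -a + 35/4b - 51/4 → 35/4b - 55/4
  leading term b: subtract (35/4)·g_2 from 35/4b - 55/4 → -5
  leading term 1: no divisor's leading term divides it; move -5 to the remainder.
  normal form = -5.
The normal form is nonzero, so p ∉ I. Since p minus its normal form lies in I, I + (p) = I + (r) where r = -5; decide whether this ideal is the whole ring.
Here r = -5 is a nonzero constant, hence a unit: 1 ∈ I + (p), the Gröbner basis of I + (p) is {1}, and the enlarged system has no common solution — adjoining p is inconsistent.

The remainder on division by a Gröbner basis is unique — it is the normal form.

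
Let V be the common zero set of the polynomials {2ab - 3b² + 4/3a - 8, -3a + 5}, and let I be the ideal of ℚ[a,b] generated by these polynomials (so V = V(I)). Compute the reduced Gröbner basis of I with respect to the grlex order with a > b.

This is the nonlinear analogue of row-reducing a linear system.

f_1 = 2ab - 3b² + 4/3a - 8, LT = ab.
f_2 = -3a + 5, LT = a.

S(f_1,f_2): lcm = ab. S = -3/2b² + ⅔a + 5/3b - 4.
  reduce S modulo (f_1, f_2):
  remainder -3/2b² + 5/3b - 26/9 ≠ 0; add g_3 = -3/2b² + 5/3b - 26/9 to the basis.

The other S-polynomials (S(f_1,g_3), S(f_2,g_3)) all reduce to 0 modulo the current basis, so we have a Gröbner basis.
Inter-reduce: drop elements whose leading term is divisible by another's, tail-reduce, and make monic.

G = {b² - 10/9b + 52/27, a - 5/3}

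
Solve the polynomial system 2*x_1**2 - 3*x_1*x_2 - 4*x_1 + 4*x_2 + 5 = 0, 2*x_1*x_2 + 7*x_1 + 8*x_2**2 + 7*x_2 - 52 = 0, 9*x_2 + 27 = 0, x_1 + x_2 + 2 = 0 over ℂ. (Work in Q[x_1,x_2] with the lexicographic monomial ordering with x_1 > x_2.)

{(1, -3)}

Compute a lex Gröbner basis by Buchberger's algorithm.
f_1 = 2*x_1**2 - 3*x_1*x_2 - 4*x_1 + 4*x_2 + 5, LT = x_1**2.
f_2 = 2*x_1*x_2 + 7*x_1 + 8*x_2**2 + 7*x_2 - 52, LT = x_1*x_2.
f_3 = 9*x_2 + 27, LT = x_2.
f_4 = x_1 + x_2 + 2, LT = x_1.

The S-polynomials (S(f_1,f_2), S(f_1,f_3), S(f_1,f_4), S(f_2,f_3), S(f_2,f_4), S(f_3,f_4)) all reduce to 0 modulo the current basis, so we have a Gröbner basis.
Inter-reduce: drop elements whose leading term is divisible by another's, tail-reduce, and make monic.
Reduced Gröbner basis: {x_1 - 1, x_2 + 3}.

A lex Gröbner basis eliminates variables successively. Here x_2 + 3 depends only on x_2, with roots {-3}; lifting each root through the earlier basis elements recovers the full solutions.
  x_2 = -3: the earlier basis element becomes x_1 - 1 = 0, giving x_1 = 1 — point (1, -3).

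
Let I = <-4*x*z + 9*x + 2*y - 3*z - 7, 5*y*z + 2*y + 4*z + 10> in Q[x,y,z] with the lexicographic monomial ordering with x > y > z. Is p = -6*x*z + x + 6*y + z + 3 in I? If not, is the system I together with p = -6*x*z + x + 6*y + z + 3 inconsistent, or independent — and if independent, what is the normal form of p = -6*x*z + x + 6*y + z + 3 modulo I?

-6*x*z + x + 6*y + z + 3 is independent of I; its normal form modulo I is -25/2*x + 3*y + 11/2*z + 27/2.

First compute the reduced Gröbner basis of I by Buchberger's algorithm.
f_1 = -4*x*z + 9*x + 2*y - 3*z - 7, LT = x*z.
f_2 = 5*y*z + 2*y + 4*z + 10, LT = y*z.

S(f_1,f_2): lcm = x*y*z. S = -53/20*x*y - 4/5*x*z - 2*x - 1/2*y**2 + 3/4*y*z + 7/4*y.
  reduce S modulo (f_1, f_2):
  remainder -53/20*x*y - 19/5*x - 1/2*y**2 + 21/20*y - 1/10 ≠ 0; add h_3 = -53/20*x*y - 19/5*x - 1/2*y**2 + 21/20*y - 1/10 to the basis.

The other S-polynomials (S(f_1,h_3), S(f_2,h_3)) all reduce to 0 modulo the current basis, so we have a Gröbner basis.
Inter-reduce: drop elements whose leading term is divisible by another's, tail-reduce, and make monic.
Reduced Gröbner basis: {x*y + 76/53*x + 10/53*y**2 - 21/53*y + 2/53, x*z - 9/4*x - 1/2*y + 3/4*z + 7/4, y*z + 2/5*y + 4/5*z + 2}.
Label its elements g_1 = x*y + 76/53*x + 10/53*y**2 - 21/53*y + 2/53, g_2 = x*z - 9/4*x - 1/2*y + 3/4*z + 7/4, g_3 = y*z + 2/5*y + 4/5*z + 2.

Reduce p = -6*x*z + x + 6*y + z + 3 modulo G:
  leading term x*z: subtract (-6)·g_2 from -6*x*z + x + 6*y + z + 3 → -25/2*x + 3*y + 11/2*z + 27/2
  leading term x: no divisor's leading term divides it; move -25/2*x to the remainder.
  leading term y: no divisor's leading term divides it; move 3*y to the remainder.
  leading term z: no divisor's leading term divides it; move 11/2*z to the remainder.
  leading term 1: no divisor's leading term divides it; move 27/2 to the remainder.
  normal form = -25/2*x + 3*y + 11/2*z + 27/2.
The normal form is nonzero, so p ∉ I. Since p minus its normal form lies in I, I + (p) = I + (r) where r = -25/2*x + 3*y + 11/2*z + 27/2; decide whether this ideal is the whole ring.
Run Buchberger on G together with r (pairs among the g_i already reduce to 0 since G is a Gröbner basis):
g_1 = x*y + 76/53*x + 10/53*y**2 - 21/53*y + 2/53, LT = x*y.
g_2 = x*z - 9/4*x - 1/2*y + 3/4*z + 7/4, LT = x*z.
g_3 = y*z + 2/5*y + 4/5*z + 2, LT = y*z.
r = -25/2*x + 3*y + 11/2*z + 27/2, LT = x.

S(g_1,r): lcm = x*y. S = 76/53*x + 568/1325*y**2 + 11/25*y*z + 906/1325*y + 2/53.
  reduce S modulo (g_1, g_2, g_3, r):
  remainder 568/1325*y**2 + 5644/6625*y + 1848/6625*z + 936/1325 ≠ 0; add m_5 = 568/1325*y**2 + 5644/6625*y + 1848/6625*z + 936/1325 to the basis.

S(g_2,r): lcm = x*z. S = -9/4*x + 6/25*y*z - 1/2*y + 11/25*z**2 + 183/100*z + 7/4.
  reduce S modulo (g_1, g_2, g_3, r, m_5):
  remainder -142/125*y + 11/25*z**2 + 81/125*z - 29/25 ≠ 0; add m_6 = -142/125*y + 11/25*z**2 + 81/125*z - 29/25 to the basis.

S(g_3,m_6): lcm = y*z. S = 2/5*y + 55/142*z**3 + 81/142*z**2 - 157/710*z + 2.
  reduce S modulo (g_1, g_2, g_3, r, m_5, m_6):
  remainder 55/142*z**3 + 103/142*z**2 + 1/142*z + 113/71 ≠ 0; add m_7 = 55/142*z**3 + 103/142*z**2 + 1/142*z + 113/71 to the basis.

The other S-polynomials (S(g_1,g_2), S(g_1,g_3), S(g_2,g_3), S(g_3,r), S(g_1,m_5), S(g_2,m_5), S(g_3,m_5), S(r,m_5), S(g_1,m_6), S(g_2,m_6), S(r,m_6), S(m_5,m_6), S(g_1,m_7), S(g_2,m_7), S(g_3,m_7), S(r,m_7), S(m_5,m_7), S(m_6,m_7)) all reduce to 0 modulo the current basis, so we have a Gröbner basis.
Inter-reduce: drop elements whose leading term is divisible by another's, tail-reduce, and make monic.
Reduced Gröbner basis: {x - 33/355*z**2 - 1024/1775*z - 1482/1775, y - 55/142*z**2 - 81/142*z + 145/142, z**3 + 103/55*z**2 + 1/55*z + 226/55}.
The reduced Gröbner basis of I + (p) is {x - 33/355*z**2 - 1024/1775*z - 1482/1775, y - 55/142*z**2 - 81/142*z + 145/142, z**3 + 103/55*z**2 + 1/55*z + 226/55} ≠ {1}, a proper ideal, so the enlarged system stays consistent: p is independent of I, with normal form -25/2*x + 3*y + 11/2*z + 27/2.

Ideal membership is decidable via reduction modulo a Gröbner basis.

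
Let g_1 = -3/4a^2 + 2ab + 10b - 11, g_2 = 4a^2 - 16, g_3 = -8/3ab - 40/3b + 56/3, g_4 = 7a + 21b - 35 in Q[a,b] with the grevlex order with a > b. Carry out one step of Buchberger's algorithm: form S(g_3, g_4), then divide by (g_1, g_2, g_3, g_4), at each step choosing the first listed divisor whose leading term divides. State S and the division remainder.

lcm(LM(g_3), LM(g_4)) = ab.
S = (lcm/LT(g_3))·g_3 − (lcm/LT(g_4))·g_4 = -3b^2 + 10b - 7.
Reduce S modulo (g_1, g_2, g_3, g_4) in that order:
  leading term b^2: no divisor's leading term divides it; move -3b^2 to the remainder.
  leading term b: no divisor's leading term divides it; move 10b to the remainder.
  leading term 1: no divisor's leading term divides it; move -7 to the remainder.
The remainder -3b^2 + 10b - 7 is nonzero, so it would be added as the next basis element.

S(g_3, g_4) = -3b^2 + 10b - 7; remainder on division = -3b^2 + 10b - 7.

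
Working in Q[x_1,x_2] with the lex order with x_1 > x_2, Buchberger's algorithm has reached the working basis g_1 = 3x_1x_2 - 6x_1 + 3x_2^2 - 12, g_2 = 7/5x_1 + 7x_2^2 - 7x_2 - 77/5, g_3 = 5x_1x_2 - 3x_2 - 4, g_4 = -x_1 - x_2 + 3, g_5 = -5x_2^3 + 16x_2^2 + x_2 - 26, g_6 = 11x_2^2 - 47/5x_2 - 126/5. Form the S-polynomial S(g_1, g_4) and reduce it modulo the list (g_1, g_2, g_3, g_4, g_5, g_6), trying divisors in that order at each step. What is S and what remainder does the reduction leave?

S(g_1, g_4) = -2x_1 + 3x_2 - 4; remainder on division = 17/11x_2 - 34/11.

lcm(LM(g_1), LM(g_4)) = x_1x_2.
S = (lcm/LT(g_1))·g_1 − (lcm/LT(g_4))·g_4 = -2x_1 + 3x_2 - 4.
Reduce S modulo (g_1, g_2, g_3, g_4, g_5, g_6) in that order:
  leading term x_1: subtract (-10/7)·g_2 from -2x_1 + 3x_2 - 4 → 10x_2^2 - 7x_2 - 26
  leading term x_2^2: subtract (10/11)·g_6 from 10x_2^2 - 7x_2 - 26 → 17/11x_2 - 34/11
  leading term x_2: no divisor's leading term divides it; move 17/11x_2 to the remainder.
  leading term 1: no divisor's leading term divides it; move -34/11 to the remainder.
The remainder 17/11x_2 - 34/11 is nonzero, so it would be added as the next basis element.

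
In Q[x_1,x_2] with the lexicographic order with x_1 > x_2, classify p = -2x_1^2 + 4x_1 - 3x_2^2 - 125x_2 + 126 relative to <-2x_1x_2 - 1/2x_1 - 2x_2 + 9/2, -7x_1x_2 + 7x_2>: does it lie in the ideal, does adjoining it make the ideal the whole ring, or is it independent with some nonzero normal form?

First compute the reduced Gröbner basis of I by Buchberger's algorithm.
f_1 = -2x_1x_2 - 1/2x_1 - 2x_2 + 9/2, LT = x_1x_2.
f_2 = -7x_1x_2 + 7x_2, LT = x_1x_2.

S(f_1,f_2): lcm = x_1x_2. S = 1/4x_1 + 2x_2 - 9/4.
  leading term x_1: no divisor's leading term divides it; move 1/4x_1 to the remainder.
  leading term x_2: no divisor's leading term divides it; move 2x_2 to the remainder.
  leading term 1: no divisor's leading term divides it; move -9/4 to the remainder.
  remainder 1/4x_1 + 2x_2 - 9/4 ≠ 0; add h_3 = 1/4x_1 + 2x_2 - 9/4 to the basis.

S(f_1,h_3): lcm = x_1x_2. S = 1/4x_1 - 8x_2^2 + 10x_2 - 9/4.
  leading term x_1: subtract (1)·h_3 from 1/4x_1 - 8x_2^2 + 10x_2 - 9/4 → -8x_2^2 + 8x_2
  leading term x_2^2: no divisor's leading term divides it; move -8x_2^2 to the remainder.
  leading term x_2: no divisor's leading term divides it; move 8x_2 to the remainder.
  remainder -8x_2^2 + 8x_2 ≠ 0; add h_4 = -8x_2^2 + 8x_2 to the basis.

S(f_2,h_3): lcm = x_1x_2. S = -8x_2^2 + 8x_2.
  leading term x_2^2: subtract (1)·h_4 from -8x_2^2 + 8x_2 → 0
  remainder 0.

S(f_1,h_4): lcm = x_1x_2^2. S = 5/4x_1x_2 + x_2^2 - 9/4x_2.
  leading term x_1x_2: subtract (-5/8)·f_1 from 5/4x_1x_2 + x_2^2 - 9/4x_2 → -5/16x_1 + x_2^2 - 7/2x_2 + 45/16
  leading term x_1: subtract (-5/4)·h_3 from -5/16x_1 + x_2^2 - 7/2x_2 + 45/16 → x_2^2 - x_2
  leading term x_2^2: subtract (-1/8)·h_4 from x_2^2 - x_2 → 0
  remainder 0.

S(f_2,h_4): lcm = x_1x_2^2. S = x_1x_2 - x_2^2.
  leading term x_1x_2: subtract (-1/2)·f_1 from x_1x_2 - x_2^2 → -1/4x_1 - x_2^2 - x_2 + 9/4
  leading term x_1: subtract (-1)·h_3 from -1/4x_1 - x_2^2 - x_2 + 9/4 → -x_2^2 + x_2
  leading term x_2^2: subtract (1/8)·h_4 from -x_2^2 + x_2 → 0
  remainder 0.

S(h_3,h_4): leading monomials are coprime, so the S-polynomial reduces to 0 (Buchberger's first criterion).
Every S-polynomial of the final basis reduces to 0, so we have a Gröbner basis.
Inter-reduce: drop elements whose leading term is divisible by another's, tail-reduce, and make monic.
Reduced Gröbner basis: {x_1 + 8x_2 - 9, x_2^2 - x_2}.
Label its elements g_1 = x_1 + 8x_2 - 9, g_2 = x_2^2 - x_2.

Reduce p = -2x_1^2 + 4x_1 - 3x_2^2 - 125x_2 + 126 modulo G:
  leading term x_1^2: subtract (-2x_1)·g_1 from -2x_1^2 + 4x_1 - 3x_2^2 - 125x_2 + 126 → 16x_1x_2 - 14x_1 - 3x_2^2 - 125x_2 + 126
  leading term x_1x_2: subtract (16x_2)·g_1 from 16x_1x_2 - 14x_1 - 3x_2^2 - 125x_2 + 126 → -14x_1 - 131x_2^2 + 19x_2 + 126
  leading term x_1: subtract (-14)·g_1 from -14x_1 - 131x_2^2 + 19x_2 + 126 → -131x_2^2 + 131x_2
  leading term x_2^2: subtract (-131)·g_2 from -131x_2^2 + 131x_2 → 0
  normal form = 0.
Since the normal form is 0, p ∈ I.

The remainder on division by a Gröbner basis is unique — it is the normal form.

-2x_1^2 + 4x_1 - 3x_2^2 - 125x_2 + 126 lies in I (it reduces to 0).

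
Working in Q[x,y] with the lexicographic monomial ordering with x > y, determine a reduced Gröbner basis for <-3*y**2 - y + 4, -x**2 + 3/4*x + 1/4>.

G = {x**2 - 3/4*x - 1/4, y**2 + 1/3*y - 4/3}

f_1 = -3*y**2 - y + 4, LT = y**2.
f_2 = -x**2 + 3/4*x + 1/4, LT = x**2.

The S-polynomials (S(f_1,f_2)) all reduce to 0 modulo the current basis, so we have a Gröbner basis.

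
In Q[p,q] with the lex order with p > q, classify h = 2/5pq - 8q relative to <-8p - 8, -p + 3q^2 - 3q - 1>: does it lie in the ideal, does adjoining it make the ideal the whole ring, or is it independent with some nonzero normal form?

First compute the reduced Gröbner basis of I by Buchberger's algorithm.
f_1 = -8p - 8, LT = p.
f_2 = -p + 3q^2 - 3q - 1, LT = p.

S(f_1,f_2): lcm = p. S = 3q^2 - 3q.
  leading term q^2: no divisor's leading term divides it; move 3q^2 to the remainder.
  leading term q: no divisor's leading term divides it; move -3q to the remainder.
  remainder 3q^2 - 3q ≠ 0; add k_3 = 3q^2 - 3q to the basis.

The other S-polynomials (S(f_1,k_3), S(f_2,k_3)) all reduce to 0 modulo the current basis, so we have a Gröbner basis.
Inter-reduce: drop elements whose leading term is divisible by another's, tail-reduce, and make monic.
Reduced Gröbner basis: {p + 1, q^2 - q}.
Label its elements g_1 = p + 1, g_2 = q^2 - q.

Reduce h = 2/5pq - 8q modulo G:
  leading term pq: subtract (2/5q)·g_1 from 2/5pq - 8q → -42/5q
  leading term q: no divisor's leading term divides it; move -42/5q to the remainder.
  normal form = -42/5q.
The normal form is nonzero, so h ∉ I. Since h minus its normal form lies in I, I + (h) = I + (r) where r = -42/5q; decide whether this ideal is the whole ring.
Run Buchberger on G together with r (pairs among the g_i already reduce to 0 since G is a Gröbner basis):
g_1 = p + 1, LT = p.
g_2 = q^2 - q, LT = q^2.
r = -42/5q, LT = q.

The S-polynomials (S(g_1,g_2), S(g_1,r), S(g_2,r)) all reduce to 0 modulo the current basis, so we have a Gröbner basis.
Inter-reduce: drop elements whose leading term is divisible by another's, tail-reduce, and make monic.
Reduced Gröbner basis: {p + 1, q}.
The reduced Gröbner basis of I + (h) is {p + 1, q} ≠ {1}, a proper ideal, so the enlarged system stays consistent: h is independent of I, with normal form -42/5q.

The remainder on division by a Gröbner basis is unique — it is the normal form.

2/5pq - 8q is independent of I; its normal form modulo I is -42/5q.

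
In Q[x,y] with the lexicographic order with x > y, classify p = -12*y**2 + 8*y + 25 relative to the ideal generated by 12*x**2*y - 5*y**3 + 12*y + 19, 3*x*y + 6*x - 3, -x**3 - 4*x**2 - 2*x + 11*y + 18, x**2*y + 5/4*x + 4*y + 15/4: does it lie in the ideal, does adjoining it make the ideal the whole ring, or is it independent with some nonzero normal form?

First compute the reduced Gröbner basis of I by Buchberger's algorithm.
f_1 = 12*x**2*y - 5*y**3 + 12*y + 19, LT = x**2*y.
f_2 = 3*x*y + 6*x - 3, LT = x*y.
f_3 = -x**3 - 4*x**2 - 2*x + 11*y + 18, LT = x**3.
f_4 = x**2*y + 5/4*x + 4*y + 15/4, LT = x**2*y.

S(f_1,f_2): lcm = x**2*y. S = -2*x**2 + x - 5/12*y**3 + y + 19/12.
  reduce S modulo (f_1, f_2, f_3, f_4):
  remainder -2*x**2 + x - 5/12*y**3 + y + 19/12 ≠ 0; add h_5 = -2*x**2 + x - 5/12*y**3 + y + 19/12 to the basis.

S(f_1,f_3): lcm = x**3*y. S = -4*x**2*y - 5/12*x*y**3 - x*y + 19/12*x + 11*y**2 + 18*y.
  reduce S modulo (f_1, f_2, f_3, f_4, h_5):
  remainder 83/12*x - 5/3*y**3 + 127/12*y**2 + 137/6*y + 11/3 ≠ 0; add h_6 = 83/12*x - 5/3*y**3 + 127/12*y**2 + 137/6*y + 11/3 to the basis.

S(f_1,f_4): lcm = x**2*y. S = -5/4*x - 5/12*y**3 - 3*y - 13/6.
  reduce S modulo (f_1, f_2, f_3, f_4, h_5, h_6):
  remainder -715/996*y**3 + 635/332*y**2 + 187/166*y - 749/498 ≠ 0; add h_7 = -715/996*y**3 + 635/332*y**2 + 187/166*y - 749/498 to the basis.

S(f_2,f_3): lcm = x**3*y. S = 2*x**3 - 4*x**2*y - x**2 - 2*x*y + 11*y**2 + 18*y.
  reduce S modulo (f_1, f_2, f_3, f_4, h_5, h_6, h_7):
  remainder 17791/1144*y**2 + 2755/52*y + 42819/1144 ≠ 0; add h_8 = 17791/1144*y**2 + 2755/52*y + 42819/1144 to the basis.

S(f_3,f_4): lcm = x**3*y. S = 4*x**2*y - 5/4*x**2 - 2*x*y - 15/4*x - 11*y**2 - 18*y.
  reduce S modulo (f_1, f_2, f_3, f_4, h_5, h_6, h_7, h_8):
  remainder 12219/35582*y + 12219/35582 ≠ 0; add h_9 = 12219/35582*y + 12219/35582 to the basis.

The other S-polynomials (S(f_2,f_4), S(f_1,h_5), S(f_2,h_5), S(f_3,h_5), S(f_4,h_5), S(f_1,h_6), S(f_2,h_6), S(f_3,h_6), S(f_4,h_6), S(h_5,h_6), S(f_1,h_7), S(f_2,h_7), S(f_3,h_7), S(f_4,h_7), S(h_5,h_7), S(h_6,h_7), S(f_1,h_8), S(f_2,h_8), S(f_3,h_8), S(f_4,h_8), S(h_5,h_8), S(h_6,h_8), S(h_7,h_8), S(f_1,h_9), S(f_2,h_9), S(f_3,h_9), S(f_4,h_9), S(h_5,h_9), S(h_6,h_9), S(h_7,h_9), S(h_8,h_9)) all reduce to 0 modulo the current basis, so we have a Gröbner basis.
Inter-reduce: drop elements whose leading term is divisible by another's, tail-reduce, and make monic.
Reduced Gröbner basis: {x - 1, y + 1}.
Label its elements g_1 = x - 1, g_2 = y + 1.

Reduce p = -12*y**2 + 8*y + 25 modulo G:
  leading term y**2: subtract (-12*y)·g_2 from -12*y**2 + 8*y + 25 → 20*y + 25
  leading term y: subtract (20)·g_2 from 20*y + 25 → 5
  leading term 1: no divisor's leading term divides it; move 5 to the remainder.
  normal form = 5.
The normal form is nonzero, so p ∉ I. Since p minus its normal form lies in I, I + (p) = I + (r) where r = 5; decide whether this ideal is the whole ring.
Here r = 5 is a nonzero constant, hence a unit: 1 ∈ I + (p), the Gröbner basis of I + (p) is {1}, and the enlarged system has no common solution — adjoining p is inconsistent.

Adjoining -12*y**2 + 8*y + 25 makes the ideal the whole ring: the system is inconsistent.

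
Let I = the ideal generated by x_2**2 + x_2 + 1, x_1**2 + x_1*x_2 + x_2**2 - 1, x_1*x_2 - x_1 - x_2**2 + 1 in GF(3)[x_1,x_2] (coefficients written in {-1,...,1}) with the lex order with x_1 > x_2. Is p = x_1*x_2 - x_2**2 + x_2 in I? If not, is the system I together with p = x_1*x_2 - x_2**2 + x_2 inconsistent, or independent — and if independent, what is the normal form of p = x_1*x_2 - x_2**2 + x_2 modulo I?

x_1*x_2 - x_2**2 + x_2 is independent of I; its normal form modulo I is x_1 + x_2 - 1.

First compute the reduced Gröbner basis of I by Buchberger's algorithm.
f_1 = x_2**2 + x_2 + 1, LT = x_2**2.
f_2 = x_1**2 + x_1*x_2 + x_2**2 - 1, LT = x_1**2.
f_3 = x_1*x_2 - x_1 - x_2**2 + 1, LT = x_1*x_2.

The S-polynomials (S(f_1,f_2), S(f_1,f_3), S(f_2,f_3)) all reduce to 0 modulo the current basis, so we have a Gröbner basis.
Inter-reduce: drop elements whose leading term is divisible by another's, tail-reduce, and make monic.
Reduced Gröbner basis: {x_1**2 + x_1 + x_2 - 1, x_1*x_2 - x_1 + x_2 - 1, x_2**2 + x_2 + 1}.
Label its elements g_1 = x_1**2 + x_1 + x_2 - 1, g_2 = x_1*x_2 - x_1 + x_2 - 1, g_3 = x_2**2 + x_2 + 1.

Reduce p = x_1*x_2 - x_2**2 + x_2 modulo G:
  leading term x_1*x_2: subtract (1)·g_2 from x_1*x_2 - x_2**2 + x_2 → x_1 - x_2**2 + 1
  leading term x_1: no divisor's leading term divides it; move x_1 to the remainder.
  leading term x_2**2: subtract (-1)·g_3 from -x_2**2 + 1 → x_2 - 1
  leading term x_2: no divisor's leading term divides it; move x_2 to the remainder.
  leading term 1: no divisor's leading term divides it; move -1 to the remainder.
  normal form = x_1 + x_2 - 1.
The normal form is nonzero, so p ∉ I. Since p minus its normal form lies in I, I + (p) = I + (r) where r = x_1 + x_2 - 1; decide whether this ideal is the whole ring.
Run Buchberger on G together with r (pairs among the g_i already reduce to 0 since G is a Gröbner basis):
g_1 = x_1**2 + x_1 + x_2 - 1, LT = x_1**2.
g_2 = x_1*x_2 - x_1 + x_2 - 1, LT = x_1*x_2.
g_3 = x_2**2 + x_2 + 1, LT = x_2**2.
r = x_1 + x_2 - 1, LT = x_1.

S(g_1,r): lcm = x_1**2. S = -x_1*x_2 - x_1 + x_2 - 1.
  reduce S modulo (g_1, g_2, g_3, r):
  remainder x_2 - 1 ≠ 0; add m_5 = x_2 - 1 to the basis.

The other S-polynomials (S(g_1,g_2), S(g_1,g_3), S(g_2,g_3), S(g_2,r), S(g_3,r), S(g_1,m_5), S(g_2,m_5), S(g_3,m_5), S(r,m_5)) all reduce to 0 modulo the current basis, so we have a Gröbner basis.
Inter-reduce: drop elements whose leading term is divisible by another's, tail-reduce, and make monic.
Reduced Gröbner basis: {x_1, x_2 - 1}.
The reduced Gröbner basis of I + (p) is {x_1, x_2 - 1} ≠ {1}, a proper ideal, so the enlarged system stays consistent: p is independent of I, with normal form x_1 + x_2 - 1.

The remainder on division by a Gröbner basis is unique — it is the normal form.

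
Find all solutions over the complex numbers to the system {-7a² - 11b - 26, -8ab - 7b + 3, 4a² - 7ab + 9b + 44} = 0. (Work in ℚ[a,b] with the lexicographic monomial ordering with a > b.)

{(-1, -3)}

Compute a lex Gröbner basis by Buchberger's algorithm.
f_1 = -7a² - 11b - 26, LT = a².
f_2 = -8ab - 7b + 3, LT = ab.
f_3 = 4a² - 7ab + 9b + 44, LT = a².

S(f_1,f_2): lcm = a²b. S = -⅞ab + ⅜a + 11/7b² + 26/7b.
  leading term ab: subtract (7/64)·f_2 from -⅞ab + ⅜a + 11/7b² + 26/7b → ⅜a + 11/7b² + 2007/448b - 21/64
  leading term a: no divisor's leading term divides it; move ⅜a to the remainder.
  leading term b²: no divisor's leading term divides it; move 11/7b² to the remainder.
  leading term b: no divisor's leading term divides it; move 2007/448b to the remainder.
  leading term 1: no divisor's leading term divides it; move -21/64 to the remainder.
  remainder ⅜a + 11/7b² + 2007/448b - 21/64 ≠ 0; add h_4 = ⅜a + 11/7b² + 2007/448b - 21/64 to the basis.

S(f_1,f_3): lcm = a². S = 7/4ab - 19/28b - 51/7.
  leading term ab: subtract (-7/32)·f_2 from 7/4ab - 19/28b - 51/7 → -495/224b - 1485/224
  leading term b: no divisor's leading term divides it; move -495/224b to the remainder.
  leading term 1: no divisor's leading term divides it; move -1485/224 to the remainder.
  remainder -495/224b - 1485/224 ≠ 0; add h_5 = -495/224b - 1485/224 to the basis.

The other S-polynomials (S(f_2,f_3), S(f_1,h_4), S(f_2,h_4), S(f_3,h_4), S(f_1,h_5), S(f_2,h_5), S(f_3,h_5), S(h_4,h_5)) all reduce to 0 modulo the current basis, so we have a Gröbner basis.
Inter-reduce: drop elements whose leading term is divisible by another's, tail-reduce, and make monic.
Reduced Gröbner basis: {a + 1, b + 3}.

Since the basis is lex-ordered, b + 3 is univariate in b. Its roots are {-3}. Back-substituting each root into the other basis elements fixes the other coordinates.
  b = -3: the earlier basis element becomes a + 1 = 0, giving a = -1 — point (-1, -3).
Check: every point annihilates each of the original generators.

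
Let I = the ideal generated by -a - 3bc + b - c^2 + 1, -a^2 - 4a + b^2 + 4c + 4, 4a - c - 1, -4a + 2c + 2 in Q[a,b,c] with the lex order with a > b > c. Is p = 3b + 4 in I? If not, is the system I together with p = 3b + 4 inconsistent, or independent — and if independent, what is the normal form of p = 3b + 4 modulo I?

First compute the reduced Gröbner basis of I by Buchberger's algorithm.
f_1 = -a - 3bc + b - c^2 + 1, LT = a.
f_2 = -a^2 - 4a + b^2 + 4c + 4, LT = a^2.
f_3 = 4a - c - 1, LT = a.
f_4 = -4a + 2c + 2, LT = a.

S(f_1,f_2): lcm = a^2. S = 3abc - ab + ac^2 - 5a + b^2 + 4c + 4.
  reduce S modulo (f_1, f_2, f_3, f_4):
  remainder -9b^2c^2 + 6b^2c - 6bc^3 + 2bc^2 + 18bc - 6b - c^4 + 6c^2 + 4c - 1 ≠ 0; add h_5 = -9b^2c^2 + 6b^2c - 6bc^3 + 2bc^2 + 18bc - 6b - c^4 + 6c^2 + 4c - 1 to the basis.

S(f_1,f_3): lcm = a. S = 3bc - b + c^2 + 1/4c - 3/4.
  reduce S modulo (f_1, f_2, f_3, f_4, h_5):
  remainder 3bc - b + c^2 + 1/4c - 3/4 ≠ 0; add h_6 = 3bc - b + c^2 + 1/4c - 3/4 to the basis.

S(f_1,f_4): lcm = a. S = 3bc - b + c^2 + 1/2c - 1/2.
  reduce S modulo (f_1, f_2, f_3, f_4, h_5, h_6):
  remainder 1/4c + 1/4 ≠ 0; add h_7 = 1/4c + 1/4 to the basis.

S(f_2,f_3): lcm = a^2. S = 1/4ac + 17/4a - b^2 - 4c - 4.
  reduce S modulo (f_1, f_2, f_3, f_4, h_5, h_6, h_7):
  remainder -b^2 ≠ 0; add h_8 = -b^2 to the basis.

S(h_5,h_7): lcm = b^2c^2. S = -5/3b^2c + 2/3bc^3 - 2/9bc^2 - 2bc + 2/3b + 1/9c^4 - 2/3c^2 - 4/9c + 1/9.
  reduce S modulo (f_1, f_2, f_3, f_4, h_5, h_6, h_7, h_8):
  remainder -25/81b ≠ 0; add h_9 = -25/81b to the basis.

The other S-polynomials (S(f_2,f_4), S(f_3,f_4), S(f_1,h_5), S(f_2,h_5), S(f_3,h_5), S(f_4,h_5), S(f_1,h_6), S(f_2,h_6), S(f_3,h_6), S(f_4,h_6), S(h_5,h_6), S(f_1,h_7), S(f_2,h_7), S(f_3,h_7), S(f_4,h_7), S(h_6,h_7), S(f_1,h_8), S(f_2,h_8), S(f_3,h_8), S(f_4,h_8), S(h_5,h_8), S(h_6,h_8), S(h_7,h_8), S(f_1,h_9), S(f_2,h_9), S(f_3,h_9), S(f_4,h_9), S(h_5,h_9), S(h_6,h_9), S(h_7,h_9), S(h_8,h_9)) all reduce to 0 modulo the current basis, so we have a Gröbner basis.
Inter-reduce: drop elements whose leading term is divisible by another's, tail-reduce, and make monic.
Reduced Gröbner basis: {a, b, c + 1}.
Label its elements g_1 = a, g_2 = b, g_3 = c + 1.

Reduce p = 3b + 4 modulo G:
  leading term b: subtract (3)·g_2 from 3b + 4 → 4
  leading term 1: no divisor's leading term divides it; move 4 to the remainder.
  normal form = 4.
The normal form is nonzero, so p ∉ I. Since p minus its normal form lies in I, I + (p) = I + (r) where r = 4; decide whether this ideal is the whole ring.
Here r = 4 is a nonzero constant, hence a unit: 1 ∈ I + (p), the Gröbner basis of I + (p) is {1}, and the enlarged system has no common solution — adjoining p is inconsistent.

The remainder on division by a Gröbner basis is unique — it is the normal form.

Adjoining 3b + 4 makes the ideal the whole ring: the system is inconsistent.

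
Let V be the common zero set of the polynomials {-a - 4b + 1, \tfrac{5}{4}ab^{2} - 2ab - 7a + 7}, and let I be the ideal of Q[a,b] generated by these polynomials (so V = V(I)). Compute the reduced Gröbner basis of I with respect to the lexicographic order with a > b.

The reduced Gröbner basis is the canonical form of the ideal for this ordering.

f_1 = -a - 4b + 1, LT = a.
f_2 = \tfrac{5}{4}ab^{2} - 2ab - 7a + 7, LT = ab^{2}.

S(f_1,f_2): lcm = ab^{2}. S = \tfrac{8}{5}ab + \tfrac{28}{5}a + 4b^{3} - b^{2} - \tfrac{28}{5}.
  reduce S modulo (f_1, f_2):
  remainder 4b^{3} - \tfrac{37}{5}b^{2} - \tfrac{104}{5}b ≠ 0; add g_3 = 4b^{3} - \tfrac{37}{5}b^{2} - \tfrac{104}{5}b to the basis.

The other S-polynomials (S(f_1,g_3), S(f_2,g_3)) all reduce to 0 modulo the current basis, so we have a Gröbner basis.
Inter-reduce: drop elements whose leading term is divisible by another's, tail-reduce, and make monic.

G = {a + 4b - 1, b^{3} - \tfrac{37}{20}b^{2} - \tfrac{26}{5}b}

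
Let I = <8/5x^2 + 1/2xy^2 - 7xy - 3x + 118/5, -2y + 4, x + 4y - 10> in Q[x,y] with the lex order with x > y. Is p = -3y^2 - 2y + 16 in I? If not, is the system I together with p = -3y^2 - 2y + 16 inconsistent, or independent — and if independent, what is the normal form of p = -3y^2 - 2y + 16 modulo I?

-3y^2 - 2y + 16 lies in I (it reduces to 0).

First compute the reduced Gröbner basis of I by Buchberger's algorithm.
f_1 = 8/5x^2 + 1/2xy^2 - 7xy - 3x + 118/5, LT = x^2.
f_2 = -2y + 4, LT = y.
f_3 = x + 4y - 10, LT = x.

The S-polynomials (S(f_1,f_2), S(f_1,f_3), S(f_2,f_3)) all reduce to 0 modulo the current basis, so we have a Gröbner basis.
Inter-reduce: drop elements whose leading term is divisible by another's, tail-reduce, and make monic.
Reduced Gröbner basis: {x - 2, y - 2}.
Label its elements g_1 = x - 2, g_2 = y - 2.

Reduce p = -3y^2 - 2y + 16 modulo G:
  leading term y^2: subtract (-3y)·g_2 from -3y^2 - 2y + 16 → -8y + 16
  leading term y: subtract (-8)·g_2 from -8y + 16 → 0
  normal form = 0.
Since the normal form is 0, p ∈ I.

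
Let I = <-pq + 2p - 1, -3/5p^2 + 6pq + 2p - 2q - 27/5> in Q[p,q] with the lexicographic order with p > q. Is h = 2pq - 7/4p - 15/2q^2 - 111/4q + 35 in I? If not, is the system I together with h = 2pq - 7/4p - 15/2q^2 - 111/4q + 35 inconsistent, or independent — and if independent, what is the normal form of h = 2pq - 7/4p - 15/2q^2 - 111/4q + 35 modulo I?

2pq - 7/4p - 15/2q^2 - 111/4q + 35 lies in I (it reduces to 0).

First compute the reduced Gröbner basis of I by Buchberger's algorithm.
f_1 = -pq + 2p - 1, LT = pq.
f_2 = -3/5p^2 + 6pq + 2p - 2q - 27/5, LT = p^2.

S(f_1,f_2): lcm = p^2q. S = -2p^2 + 10pq^2 + 10/3pq + p - 10/3q^2 - 9q.
  leading term p^2: subtract (10/3)·f_2 from -2p^2 + 10pq^2 + 10/3pq + p - 10/3q^2 - 9q → 10pq^2 - 50/3pq - 17/3p - 10/3q^2 - 7/3q + 18
  leading term pq^2: subtract (-10q)·f_1 from 10pq^2 - 50/3pq - 17/3p - 10/3q^2 - 7/3q + 18 → 10/3pq - 17/3p - 10/3q^2 - 37/3q + 18
  leading term pq: subtract (-10/3)·f_1 from 10/3pq - 17/3p - 10/3q^2 - 37/3q + 18 → p - 10/3q^2 - 37/3q + 44/3
  leading term p: no divisor's leading term divides it; move p to the remainder.
  leading term q^2: no divisor's leading term divides it; move -10/3q^2 to the remainder.
  leading term q: no divisor's leading term divides it; move -37/3q to the remainder.
  leading term 1: no divisor's leading term divides it; move 44/3 to the remainder.
  remainder p - 10/3q^2 - 37/3q + 44/3 ≠ 0; add k_3 = p - 10/3q^2 - 37/3q + 44/3 to the basis.

S(f_1,k_3): lcm = pq. S = -2p + 10/3q^3 + 37/3q^2 - 44/3q + 1.
  leading term p: subtract (-2)·k_3 from -2p + 10/3q^3 + 37/3q^2 - 44/3q + 1 → 10/3q^3 + 17/3q^2 - 118/3q + 91/3
  leading term q^3: no divisor's leading term divides it; move 10/3q^3 to the remainder.
  leading term q^2: no divisor's leading term divides it; move 17/3q^2 to the remainder.
  leading term q: no divisor's leading term divides it; move -118/3q to the remainder.
  leading term 1: no divisor's leading term divides it; move 91/3 to the remainder.
  remainder 10/3q^3 + 17/3q^2 - 118/3q + 91/3 ≠ 0; add k_4 = 10/3q^3 + 17/3q^2 - 118/3q + 91/3 to the basis.

The other S-polynomials (S(f_2,k_3), S(f_1,k_4), S(f_2,k_4), S(k_3,k_4)) all reduce to 0 modulo the current basis, so we have a Gröbner basis.
Inter-reduce: drop elements whose leading term is divisible by another's, tail-reduce, and make monic.
Reduced Gröbner basis: {p - 10/3q^2 - 37/3q + 44/3, q^3 + 17/10q^2 - 59/5q + 91/10}.
Label its elements g_1 = p - 10/3q^2 - 37/3q + 44/3, g_2 = q^3 + 17/10q^2 - 59/5q + 91/10.

Reduce h = 2pq - 7/4p - 15/2q^2 - 111/4q + 35 modulo G:
  leading term pq: subtract (2q)·g_1 from 2pq - 7/4p - 15/2q^2 - 111/4q + 35 → -7/4p + 20/3q^3 + 103/6q^2 - 685/12q + 35
  leading term p: subtract (-7/4)·g_1 from -7/4p + 20/3q^3 + 103/6q^2 - 685/12q + 35 → 20/3q^3 + 34/3q^2 - 236/3q + 182/3
  leading term q^3: subtract (20/3)·g_2 from 20/3q^3 + 34/3q^2 - 236/3q + 182/3 → 0
  normal form = 0.
Since the normal form is 0, h ∈ I.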